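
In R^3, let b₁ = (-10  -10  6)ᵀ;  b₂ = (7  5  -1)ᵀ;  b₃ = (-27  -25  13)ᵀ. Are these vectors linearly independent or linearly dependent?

linearly dependent

The matrix [b₁|b₂|b₃] has determinant 0.
A zero determinant means the columns are linearly dependent.
Indeed 2b₁ - b₂ - b₃ = 0.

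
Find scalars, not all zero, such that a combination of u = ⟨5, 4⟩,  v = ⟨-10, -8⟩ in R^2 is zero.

2u + v = 0

Row-reduce the matrix with u, v as columns; the null space gives the coefficients.
A generator of the null space is (2, 1).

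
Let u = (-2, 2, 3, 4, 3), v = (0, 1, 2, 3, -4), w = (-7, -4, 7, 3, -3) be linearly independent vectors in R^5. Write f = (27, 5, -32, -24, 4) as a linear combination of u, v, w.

Since u, v, w are independent, the coefficients expressing f are uniquely determined by a linear system.
Back-substitution yields (a₁, a₂, a₃) = (-3, -1, -3).

f = -3u - v - 3w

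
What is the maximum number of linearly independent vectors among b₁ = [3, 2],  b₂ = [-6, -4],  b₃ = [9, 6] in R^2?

Put the 2×3 matrix [b₁|b₂|b₃] into echelon form.
Exactly 1 pivot survives; hence the rank is 1.
(With 3 elements in a 2-dimensional space the rank is at most 2.)

1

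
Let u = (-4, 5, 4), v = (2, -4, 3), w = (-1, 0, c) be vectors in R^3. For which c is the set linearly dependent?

The set is linearly dependent precisely when det[u; v; w] = 0.
The determinant works out to 6*c - 31.
This vanishes exactly when c = 31/6.

c = 31/6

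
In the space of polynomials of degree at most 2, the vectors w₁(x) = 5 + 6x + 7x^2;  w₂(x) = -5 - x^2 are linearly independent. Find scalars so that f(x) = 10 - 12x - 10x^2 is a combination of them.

Work in coordinates with respect to the standard basis {1, x, x^2}.
Write f = α₁w₁ + α₂w₂ and equate components.
Back-substitution yields (α₁, α₂) = (-2, -4).

f = -2w₁ - 4w₂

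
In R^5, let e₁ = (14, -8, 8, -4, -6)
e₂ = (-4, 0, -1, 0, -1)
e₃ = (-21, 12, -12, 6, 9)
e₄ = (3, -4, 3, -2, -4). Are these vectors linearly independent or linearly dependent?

Row-reduce the matrix whose columns are e₁, e₂, e₃, e₄.
The reduction yields 2 nonzero rows, so the rank is 2.
Since rank 2 < 4, the set is linearly dependent.

linearly dependent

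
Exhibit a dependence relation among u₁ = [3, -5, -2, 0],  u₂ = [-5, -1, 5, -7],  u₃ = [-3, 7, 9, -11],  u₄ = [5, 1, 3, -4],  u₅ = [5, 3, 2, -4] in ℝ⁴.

Row-reduce the matrix with u₁, u₂, u₃, u₄, u₅ as columns; the null space gives the coefficients.
The free variable yields coefficients (1, -1, 1, 0, -1) (any nonzero multiple also works).

u₁ - u₂ + u₃ - u₅ = 0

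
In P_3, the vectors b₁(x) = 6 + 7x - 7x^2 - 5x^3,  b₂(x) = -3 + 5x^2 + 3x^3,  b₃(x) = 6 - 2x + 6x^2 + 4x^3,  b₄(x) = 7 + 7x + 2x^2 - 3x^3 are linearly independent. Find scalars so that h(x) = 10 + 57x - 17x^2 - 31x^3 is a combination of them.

Work in coordinates with respect to the standard basis {1, x, …, x^3}.
Solve the system with b₁, b₂, b₃, b₄ as columns and h as the right-hand side.
Row-reducing the augmented matrix gives the unique coefficients (c₁, …, c₄) = (3, 4, -4, 4).

h = 3b₁ + 4b₂ - 4b₃ + 4b₄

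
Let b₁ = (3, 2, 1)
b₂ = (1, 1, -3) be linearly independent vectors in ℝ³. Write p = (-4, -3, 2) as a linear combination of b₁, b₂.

Write p = c₁b₁ + c₂b₂ and equate components.
Row-reducing the augmented matrix gives the unique coefficients (c₁, c₂) = (-1, -1).

p = -b₁ - b₂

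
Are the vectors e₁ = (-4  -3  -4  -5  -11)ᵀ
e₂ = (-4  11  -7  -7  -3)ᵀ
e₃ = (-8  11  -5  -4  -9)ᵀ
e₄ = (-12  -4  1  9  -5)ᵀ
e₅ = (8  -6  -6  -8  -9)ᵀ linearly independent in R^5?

Form the 5×5 matrix with these as columns; its determinant is 49568.
A nonzero determinant means the columns are linearly independent.

linearly independent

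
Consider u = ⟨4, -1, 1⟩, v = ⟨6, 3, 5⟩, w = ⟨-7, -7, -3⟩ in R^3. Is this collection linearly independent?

linearly independent

Row-reduce the matrix whose columns are u, v, w.
The reduction yields 3 nonzero rows, so the rank is 3.
Since rank = 3 (the number of vectors), the set is linearly independent.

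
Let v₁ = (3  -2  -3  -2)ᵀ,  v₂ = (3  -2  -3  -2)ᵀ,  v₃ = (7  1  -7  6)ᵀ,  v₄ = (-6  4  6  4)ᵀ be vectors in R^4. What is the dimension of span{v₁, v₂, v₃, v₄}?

Put the 4×4 matrix [v₁|v₂|v₃|v₄] into echelon form.
The echelon form has 2 nonzero rows, so the rank is 2.

dim = 2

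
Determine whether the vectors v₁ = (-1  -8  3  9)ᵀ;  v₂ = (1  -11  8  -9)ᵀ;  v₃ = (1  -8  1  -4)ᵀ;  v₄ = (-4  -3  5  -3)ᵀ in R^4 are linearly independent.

linearly independent

Row-reduce the matrix whose columns are v₁, v₂, v₃, v₄.
The reduction yields 4 nonzero rows, so the rank is 4.
Since rank = 4 (the number of vectors), the set is linearly independent.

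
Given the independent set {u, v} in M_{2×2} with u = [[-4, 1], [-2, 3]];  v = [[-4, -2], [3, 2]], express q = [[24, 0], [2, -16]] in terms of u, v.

q = -4u - 2v

Work in coordinates with respect to the standard basis {E₁₁, E₁₂, E₂₁, E₂₂}.
Write q = a₁u + a₂v and equate components.
The system has the unique solution (a₁, a₂) = (-4, -2).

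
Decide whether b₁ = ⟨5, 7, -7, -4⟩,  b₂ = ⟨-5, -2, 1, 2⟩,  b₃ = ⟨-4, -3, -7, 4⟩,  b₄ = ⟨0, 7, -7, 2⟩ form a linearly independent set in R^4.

Row-reduce the matrix whose columns are b₁, b₂, b₃, b₄.
The reduction yields 4 nonzero rows, so the rank is 4.
Since rank = 4 (the number of vectors), the set is linearly independent.

linearly independent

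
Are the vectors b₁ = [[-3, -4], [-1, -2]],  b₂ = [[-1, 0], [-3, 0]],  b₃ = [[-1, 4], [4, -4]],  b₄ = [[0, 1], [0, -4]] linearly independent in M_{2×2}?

linearly independent

Take coordinates with respect to the standard basis {E₁₁, E₁₂, E₂₁, E₂₂}.
Row-reduce the matrix whose columns are b₁, b₂, b₃, b₄.
The reduction yields 4 nonzero rows, so the rank is 4.
Since rank = 4 (the number of vectors), the set is linearly independent.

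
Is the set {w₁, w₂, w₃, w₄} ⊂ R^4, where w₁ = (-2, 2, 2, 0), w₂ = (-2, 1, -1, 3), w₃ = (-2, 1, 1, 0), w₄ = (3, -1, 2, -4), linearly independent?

Form the 4×4 matrix with these as columns; its determinant is 2.
A nonzero determinant means the columns are linearly independent.

linearly independent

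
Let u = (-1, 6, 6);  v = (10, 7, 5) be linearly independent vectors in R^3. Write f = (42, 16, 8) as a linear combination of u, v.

Since u, v are independent, the coefficients expressing f are uniquely determined by a linear system.
The system has the unique solution (a₁, a₂) = (-2, 4).

f = -2u + 4v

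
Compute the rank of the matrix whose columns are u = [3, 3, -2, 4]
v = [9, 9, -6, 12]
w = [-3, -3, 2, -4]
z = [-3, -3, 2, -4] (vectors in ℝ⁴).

1

Row-reduce the 4×4 matrix with these as rows.
Exactly 1 pivot survives; hence the rank is 1.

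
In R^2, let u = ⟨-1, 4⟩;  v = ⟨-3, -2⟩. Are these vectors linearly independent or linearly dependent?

Place the vectors as rows of a 2×2 matrix and reduce to echelon form.
The reduction yields 2 nonzero rows, so the rank is 2.
Since rank = 2 (the number of vectors), the set is linearly independent.

linearly independent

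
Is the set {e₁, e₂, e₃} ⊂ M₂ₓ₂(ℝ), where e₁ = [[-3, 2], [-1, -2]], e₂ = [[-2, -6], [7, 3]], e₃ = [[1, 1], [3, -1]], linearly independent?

Write each element as a coordinate vector in ℝ⁴ using {E₁₁, E₁₂, E₂₁, E₂₂}.
Row-reduce the matrix whose columns are e₁, e₂, e₃.
The reduction yields 3 nonzero rows, so the rank is 3.
Since rank = 3 (the number of vectors), the set is linearly independent.

linearly independent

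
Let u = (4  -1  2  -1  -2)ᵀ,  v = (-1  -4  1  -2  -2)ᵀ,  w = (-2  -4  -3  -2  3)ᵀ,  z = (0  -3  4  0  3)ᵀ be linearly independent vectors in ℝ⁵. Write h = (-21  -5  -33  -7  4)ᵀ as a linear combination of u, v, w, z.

h = -3u + v + 4w - 4z

Since u, v, w, z are independent, the coefficients expressing h are uniquely determined by a linear system.
The system has the unique solution (α₁, …, α₄) = (-3, 1, 4, -4).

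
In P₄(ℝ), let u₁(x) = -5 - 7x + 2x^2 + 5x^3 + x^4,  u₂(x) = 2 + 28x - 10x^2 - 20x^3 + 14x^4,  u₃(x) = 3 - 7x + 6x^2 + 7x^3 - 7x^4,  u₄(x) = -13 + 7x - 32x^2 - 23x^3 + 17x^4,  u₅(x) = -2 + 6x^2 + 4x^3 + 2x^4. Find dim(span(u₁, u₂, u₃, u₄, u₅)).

dim = 3

Pass to coordinate vectors with respect to the basis {1, x, …, x^4}.
Form the matrix with u₁, u₂, u₃, u₄, u₅ as columns and reduce.
The echelon form has 3 nonzero rows, so the rank is 3.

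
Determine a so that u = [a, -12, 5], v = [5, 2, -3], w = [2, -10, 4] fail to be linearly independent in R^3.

Dependence holds iff the 3×3 matrix [u v w] is singular.
The determinant works out to 42 - 22*a.
Solving 42 - 22*a = 0 yields a = 21/11.

a = 21/11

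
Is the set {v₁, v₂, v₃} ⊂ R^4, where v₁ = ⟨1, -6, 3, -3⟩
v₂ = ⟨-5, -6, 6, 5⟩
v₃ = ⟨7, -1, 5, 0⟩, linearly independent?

Place the vectors as rows of a 3×4 matrix and reduce to echelon form.
The reduction yields 3 nonzero rows, so the rank is 3.
Since rank = 3 (the number of vectors), the set is linearly independent.

linearly independent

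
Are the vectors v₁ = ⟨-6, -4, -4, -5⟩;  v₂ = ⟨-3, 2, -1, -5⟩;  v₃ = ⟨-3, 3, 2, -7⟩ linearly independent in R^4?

linearly independent

Row-reduce the matrix whose columns are v₁, v₂, v₃.
The reduction yields 3 nonzero rows, so the rank is 3.
Since rank = 3 (the number of vectors), the set is linearly independent.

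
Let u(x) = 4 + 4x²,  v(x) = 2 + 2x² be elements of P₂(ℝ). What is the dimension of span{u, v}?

dim = 1

Use coordinates relative to {1, x, x²}.
Apply Gaussian elimination to the matrix whose rows are u, v.
Reduction leaves 1 leading entry, giving rank 1.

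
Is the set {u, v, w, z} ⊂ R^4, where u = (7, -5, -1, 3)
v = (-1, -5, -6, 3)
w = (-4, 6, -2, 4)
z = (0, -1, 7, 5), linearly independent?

linearly independent

Place the vectors as rows of a 4×4 matrix and reduce to echelon form.
The reduction yields 4 nonzero rows, so the rank is 4.
Since rank = 4 (the number of vectors), the set is linearly independent.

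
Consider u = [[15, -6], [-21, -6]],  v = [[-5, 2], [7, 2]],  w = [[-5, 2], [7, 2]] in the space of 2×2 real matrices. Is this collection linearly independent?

Write each element as a coordinate vector in ℝ⁴ using {E₁₁, E₁₂, E₂₁, E₂₂}.
Place the vectors as rows of a 3×4 matrix and reduce to echelon form.
The reduction yields 1 nonzero row, so the rank is 1.
Since rank 1 < 3, the set is linearly dependent.

linearly dependent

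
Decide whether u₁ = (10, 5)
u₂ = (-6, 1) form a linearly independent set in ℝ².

The matrix [u₁|u₂] has determinant 40.
A nonzero determinant means the columns are linearly independent.

linearly independent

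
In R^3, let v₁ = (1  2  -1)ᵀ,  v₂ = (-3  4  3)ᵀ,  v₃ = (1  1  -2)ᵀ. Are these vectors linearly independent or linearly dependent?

linearly independent

The matrix [v₁|v₂|v₃] has determinant -10.
A nonzero determinant means the columns are linearly independent.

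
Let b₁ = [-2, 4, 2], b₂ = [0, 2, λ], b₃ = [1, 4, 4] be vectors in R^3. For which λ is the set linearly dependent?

λ = 5/3

Place the vectors as rows of a 3×3 matrix; dependence ⇔ determinant zero.
Cofactor expansion gives det = 12*λ - 20.
Setting this to zero gives λ = 5/3.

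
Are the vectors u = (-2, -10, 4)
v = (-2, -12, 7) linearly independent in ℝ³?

Row-reduce the matrix whose columns are u, v.
The reduction yields 2 nonzero rows, so the rank is 2.
Since rank = 2 (the number of vectors), the set is linearly independent.

linearly independent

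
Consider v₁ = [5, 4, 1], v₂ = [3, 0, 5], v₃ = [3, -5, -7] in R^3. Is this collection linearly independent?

linearly independent

Place the vectors as rows of a 3×3 matrix and reduce to echelon form.
The reduction yields 3 nonzero rows, so the rank is 3.
Since rank = 3 (the number of vectors), the set is linearly independent.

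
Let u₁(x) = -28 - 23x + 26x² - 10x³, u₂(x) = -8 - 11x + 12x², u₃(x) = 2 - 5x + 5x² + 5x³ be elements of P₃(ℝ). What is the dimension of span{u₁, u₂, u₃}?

Represent each element by its coordinate vector in ℝ⁴.
Put the 4×3 matrix [u₁|u₂|u₃] into echelon form.
Reduction leaves 2 leading entries, giving rank 2.

dim = 2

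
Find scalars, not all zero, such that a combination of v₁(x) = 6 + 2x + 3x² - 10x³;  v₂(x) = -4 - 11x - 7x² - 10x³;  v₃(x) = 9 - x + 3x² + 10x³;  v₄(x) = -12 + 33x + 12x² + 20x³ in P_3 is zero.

v₁ + 3v₂ + 2v₃ + v₄ = 0

Pass to coordinate vectors relative to the basis {1, x, …, x³}.
Row-reduce the matrix with v₁, v₂, v₃, v₄ as columns; the null space gives the coefficients.
A generator of the null space is (1, 3, 2, 1).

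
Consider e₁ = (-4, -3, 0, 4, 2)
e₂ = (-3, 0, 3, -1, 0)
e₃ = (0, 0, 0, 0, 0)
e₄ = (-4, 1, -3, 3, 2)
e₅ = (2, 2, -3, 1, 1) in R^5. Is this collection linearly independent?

linearly dependent

One of the vectors is the zero vector, so the set is linearly dependent.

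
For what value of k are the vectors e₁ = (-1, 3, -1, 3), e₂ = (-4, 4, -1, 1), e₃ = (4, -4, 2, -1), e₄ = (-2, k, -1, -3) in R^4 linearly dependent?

Dependence holds iff the 4×4 matrix [e₁ e₂ e₃ e₄] is singular.
Expanding, det = -11*k - 6.
Solving -11*k - 6 = 0 yields k = -6/11.

k = -6/11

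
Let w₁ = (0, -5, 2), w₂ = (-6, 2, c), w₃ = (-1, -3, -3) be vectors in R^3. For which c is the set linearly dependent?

Dependence holds iff the 3×3 matrix [w₁ w₂ w₃] is singular.
Expanding, det = 5*c + 130.
This vanishes exactly when c = -26.

c = -26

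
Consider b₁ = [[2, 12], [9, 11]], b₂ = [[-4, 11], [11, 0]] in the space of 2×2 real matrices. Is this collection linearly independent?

linearly independent

Write each element as a coordinate vector in ℝ⁴ using {E₁₁, E₁₂, E₂₁, E₂₂}.
Row-reduce the matrix whose columns are b₁, b₂.
The reduction yields 2 nonzero rows, so the rank is 2.
Since rank = 2 (the number of vectors), the set is linearly independent.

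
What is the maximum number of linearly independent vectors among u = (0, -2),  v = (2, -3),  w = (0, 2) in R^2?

2

Form the matrix with u, v, w as columns and reduce.
The echelon form has 2 nonzero rows, so the rank is 2.
(With 3 elements in a 2-dimensional space the rank is at most 2.)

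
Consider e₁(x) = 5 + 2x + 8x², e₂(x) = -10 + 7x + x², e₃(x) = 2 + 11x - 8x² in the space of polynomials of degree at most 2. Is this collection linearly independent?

Take coordinates with respect to the standard basis {1, x, x²}.
Place the vectors as rows of a 3×3 matrix and reduce to echelon form.
The reduction yields 3 nonzero rows, so the rank is 3.
Since rank = 3 (the number of vectors), the set is linearly independent.

linearly independent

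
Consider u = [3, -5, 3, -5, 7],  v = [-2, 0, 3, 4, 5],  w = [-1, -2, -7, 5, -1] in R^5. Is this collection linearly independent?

linearly independent

Row-reduce the matrix whose columns are u, v, w.
The reduction yields 3 nonzero rows, so the rank is 3.
Since rank = 3 (the number of vectors), the set is linearly independent.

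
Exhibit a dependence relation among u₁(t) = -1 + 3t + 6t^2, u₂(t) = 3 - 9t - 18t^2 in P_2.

3u₁ + u₂ = 0

Write each element as a vector in ℝ³ using {1, t, t^2}.
Write the vectors as columns of a matrix and find a nonzero vector in its null space.
The free variable yields coefficients (3, 1) (any nonzero multiple also works).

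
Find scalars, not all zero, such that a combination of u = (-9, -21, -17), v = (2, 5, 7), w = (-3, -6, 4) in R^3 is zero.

u + 3v - w = 0

Solve the homogeneous system with u, v, w as columns by row-reducing the coefficient matrix.
The free variable yields coefficients (1, 3, -1) (any nonzero multiple also works).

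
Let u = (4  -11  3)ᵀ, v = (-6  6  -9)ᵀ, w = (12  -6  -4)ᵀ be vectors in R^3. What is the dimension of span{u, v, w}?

dim = 3

Apply Gaussian elimination to the matrix whose rows are u, v, w.
Reduction leaves 3 leading entries, giving rank 3.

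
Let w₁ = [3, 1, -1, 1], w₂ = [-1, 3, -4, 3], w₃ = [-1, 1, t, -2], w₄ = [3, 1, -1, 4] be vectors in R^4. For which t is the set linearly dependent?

Dependence holds iff the 4×4 matrix [w₁ w₂ w₃ w₄] is singular.
Cofactor expansion gives det = 30*t + 42.
Solving 30*t + 42 = 0 yields t = -7/5.

t = -7/5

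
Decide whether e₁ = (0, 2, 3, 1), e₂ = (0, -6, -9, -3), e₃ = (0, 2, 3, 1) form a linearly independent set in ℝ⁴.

linearly dependent

Place the vectors as rows of a 3×4 matrix and reduce to echelon form.
The reduction yields 1 nonzero row, so the rank is 1.
Since rank 1 < 3, the set is linearly dependent.
Indeed 3e₁ + e₂ = 0.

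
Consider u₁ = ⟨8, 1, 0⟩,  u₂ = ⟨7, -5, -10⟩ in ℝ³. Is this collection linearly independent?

linearly independent

Row-reduce the matrix whose columns are u₁, u₂.
The reduction yields 2 nonzero rows, so the rank is 2.
Since rank = 2 (the number of vectors), the set is linearly independent.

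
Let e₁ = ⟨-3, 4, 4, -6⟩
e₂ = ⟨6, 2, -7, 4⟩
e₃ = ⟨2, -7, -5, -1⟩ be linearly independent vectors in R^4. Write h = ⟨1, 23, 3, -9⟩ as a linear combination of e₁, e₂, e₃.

h = 3e₁ + 2e₂ - e₃

Write h = a₁e₁ + … + a₃e₃ and equate components.
The system has the unique solution (a₁, a₂, a₃) = (3, 2, -1).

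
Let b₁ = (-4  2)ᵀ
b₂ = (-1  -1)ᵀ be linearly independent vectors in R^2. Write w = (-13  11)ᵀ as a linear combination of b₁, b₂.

w = 4b₁ - 3b₂

Write w = a₁b₁ + a₂b₂ and equate components.
Row-reducing the augmented matrix gives the unique coefficients (a₁, a₂) = (4, -3).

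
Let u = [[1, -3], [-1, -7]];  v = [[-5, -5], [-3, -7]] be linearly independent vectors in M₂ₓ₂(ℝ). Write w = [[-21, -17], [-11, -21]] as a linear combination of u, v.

Identify each element with its coordinate vector in ℝ⁴ via {E₁₁, E₁₂, E₂₁, E₂₂}.
Write w = α₁u + α₂v and equate components.
Back-substitution yields (α₁, α₂) = (-1, 4).

w = -u + 4v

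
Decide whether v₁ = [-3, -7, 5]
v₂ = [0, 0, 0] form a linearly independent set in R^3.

linearly dependent

One of the vectors is the zero vector, so the set is linearly dependent.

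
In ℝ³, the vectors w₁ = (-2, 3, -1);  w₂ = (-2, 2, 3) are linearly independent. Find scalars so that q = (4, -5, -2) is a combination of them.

Since w₁, w₂ are independent, the coefficients expressing q are uniquely determined by a linear system.
Row-reducing the augmented matrix gives the unique coefficients (a₁, a₂) = (-1, -1).

q = -w₁ - w₂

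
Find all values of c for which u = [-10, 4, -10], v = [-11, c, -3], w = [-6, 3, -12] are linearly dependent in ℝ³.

Dependence holds iff the 3×3 matrix [u v w] is singular.
The determinant works out to 60*c - 216.
This vanishes exactly when c = 18/5.

c = 18/5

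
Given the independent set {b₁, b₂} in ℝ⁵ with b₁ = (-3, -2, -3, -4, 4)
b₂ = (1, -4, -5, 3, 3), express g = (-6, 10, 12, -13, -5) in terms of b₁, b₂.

Since b₁, b₂ are independent, the coefficients expressing g are uniquely determined by a linear system.
Row-reducing the augmented matrix gives the unique coefficients (c₁, c₂) = (1, -3).

g = b₁ - 3b₂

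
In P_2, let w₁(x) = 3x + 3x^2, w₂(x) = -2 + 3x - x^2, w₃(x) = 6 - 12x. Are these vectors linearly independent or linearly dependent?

linearly dependent

Take coordinates with respect to the standard basis {1, x, x^2}.
The matrix [w₁|w₂|w₃] has determinant 0.
A zero determinant means the columns are linearly dependent.
Indeed w₁ + 3w₂ + w₃ = 0.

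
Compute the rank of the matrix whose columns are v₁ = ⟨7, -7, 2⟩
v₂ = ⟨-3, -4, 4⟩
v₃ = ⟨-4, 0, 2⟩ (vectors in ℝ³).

3

Form the matrix with v₁, v₂, v₃ as columns and reduce.
Reduction leaves 3 leading entries, giving rank 3.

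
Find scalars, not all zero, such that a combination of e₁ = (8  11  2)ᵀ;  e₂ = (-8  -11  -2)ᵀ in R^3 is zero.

e₁ + e₂ = 0

Solve the homogeneous system with e₁, e₂ as columns by row-reducing the coefficient matrix.
A generator of the null space is (1, 1).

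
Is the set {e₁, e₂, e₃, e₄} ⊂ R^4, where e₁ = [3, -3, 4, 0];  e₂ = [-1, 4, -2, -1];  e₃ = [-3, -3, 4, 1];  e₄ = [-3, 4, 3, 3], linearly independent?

linearly independent

Place the vectors as rows of a 4×4 matrix and reduce to echelon form.
The reduction yields 4 nonzero rows, so the rank is 4.
Since rank = 4 (the number of vectors), the set is linearly independent.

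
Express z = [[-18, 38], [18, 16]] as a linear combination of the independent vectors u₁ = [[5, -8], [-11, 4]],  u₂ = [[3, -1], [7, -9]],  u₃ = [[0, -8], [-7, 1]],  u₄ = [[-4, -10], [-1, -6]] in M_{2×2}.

z = -4u₁ - 2u₂ + 2u₃ - 2u₄

Identify each element with its coordinate vector in ℝ⁴ via {E₁₁, E₁₂, E₂₁, E₂₂}.
Write z = a₁u₁ + … + a₄u₄ and equate components.
The system has the unique solution (a₁, …, a₄) = (-4, -2, 2, -2).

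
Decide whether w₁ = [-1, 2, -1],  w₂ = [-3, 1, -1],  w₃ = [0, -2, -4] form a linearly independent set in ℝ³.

linearly independent

Row-reduce the matrix whose columns are w₁, w₂, w₃.
The reduction yields 3 nonzero rows, so the rank is 3.
Since rank = 3 (the number of vectors), the set is linearly independent.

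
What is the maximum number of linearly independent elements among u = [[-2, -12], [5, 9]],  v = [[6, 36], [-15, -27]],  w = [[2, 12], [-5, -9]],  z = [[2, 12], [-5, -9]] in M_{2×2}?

1

Pass to coordinate vectors with respect to the basis {E₁₁, E₁₂, E₂₁, E₂₂}.
Form the matrix with u, v, w, z as columns and reduce.
Reduction leaves 1 leading entry, giving rank 1.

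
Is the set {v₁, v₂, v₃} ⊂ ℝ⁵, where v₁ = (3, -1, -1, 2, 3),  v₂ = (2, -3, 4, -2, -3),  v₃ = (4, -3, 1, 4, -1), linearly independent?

Row-reduce the matrix whose columns are v₁, v₂, v₃.
The reduction yields 3 nonzero rows, so the rank is 3.
Since rank = 3 (the number of vectors), the set is linearly independent.

linearly independent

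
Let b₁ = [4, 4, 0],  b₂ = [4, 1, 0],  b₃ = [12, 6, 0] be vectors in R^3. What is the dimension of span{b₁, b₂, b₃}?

2

Row-reduce the 3×3 matrix with these as rows.
There are 2 pivot columns, so rank = 2.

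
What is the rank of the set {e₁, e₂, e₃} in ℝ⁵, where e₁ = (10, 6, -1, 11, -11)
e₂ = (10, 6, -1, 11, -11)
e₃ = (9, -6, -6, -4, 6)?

Apply Gaussian elimination to the matrix whose rows are e₁, e₂, e₃.
Exactly 2 pivots survive; hence the rank is 2.

2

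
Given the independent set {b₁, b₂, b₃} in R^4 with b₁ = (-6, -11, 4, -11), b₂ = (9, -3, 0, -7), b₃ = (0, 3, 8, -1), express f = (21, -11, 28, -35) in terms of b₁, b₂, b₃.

f = b₁ + 3b₂ + 3b₃

Write f = c₁b₁ + … + c₃b₃ and equate components.
Row-reducing the augmented matrix gives the unique coefficients (c₁, c₂, c₃) = (1, 3, 3).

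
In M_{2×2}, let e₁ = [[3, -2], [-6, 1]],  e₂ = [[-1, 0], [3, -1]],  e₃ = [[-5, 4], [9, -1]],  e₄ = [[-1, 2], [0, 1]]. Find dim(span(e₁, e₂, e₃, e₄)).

Pass to coordinate vectors with respect to the basis {E₁₁, E₁₂, E₂₁, E₂₂}.
Apply Gaussian elimination to the matrix whose rows are e₁, e₂, e₃, e₄.
Exactly 2 pivots survive; hence the rank is 2.

dim = 2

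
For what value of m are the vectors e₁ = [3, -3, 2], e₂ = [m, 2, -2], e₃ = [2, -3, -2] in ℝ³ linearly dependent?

m = -13/6

Dependence holds iff the 3×3 matrix [e₁ e₂ e₃] is singular.
Expanding, det = -12*m - 26.
Solving -12*m - 26 = 0 yields m = -13/6.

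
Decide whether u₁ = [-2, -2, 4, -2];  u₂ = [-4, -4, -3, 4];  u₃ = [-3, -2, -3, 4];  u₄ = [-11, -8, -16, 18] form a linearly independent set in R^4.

The matrix [u₁|u₂|u₃|u₄] has determinant 0.
A zero determinant means the columns are linearly dependent.
Indeed u₁ - u₂ - 3u₃ + u₄ = 0.

linearly dependent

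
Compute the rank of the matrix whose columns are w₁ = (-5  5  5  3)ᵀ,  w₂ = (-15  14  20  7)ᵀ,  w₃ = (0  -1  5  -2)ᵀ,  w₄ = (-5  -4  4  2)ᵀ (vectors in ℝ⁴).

Put the 4×4 matrix [w₁|w₂|w₃|w₄] into echelon form.
Reduction leaves 3 leading entries, giving rank 3.

rank 3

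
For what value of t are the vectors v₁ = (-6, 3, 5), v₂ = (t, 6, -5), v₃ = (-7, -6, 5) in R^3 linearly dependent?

t = 7

The set is linearly dependent precisely when det[v₁; v₂; v₃] = 0.
Cofactor expansion gives det = 315 - 45*t.
Solving 315 - 45*t = 0 yields t = 7.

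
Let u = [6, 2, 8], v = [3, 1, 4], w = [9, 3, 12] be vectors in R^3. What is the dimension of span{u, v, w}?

dim = 1

Row-reduce the 3×3 matrix with these as rows.
There is 1 pivot column, so rank = 1.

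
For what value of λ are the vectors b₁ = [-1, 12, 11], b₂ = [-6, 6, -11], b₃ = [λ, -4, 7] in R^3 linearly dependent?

Dependence holds iff the 3×3 matrix [b₁ b₂ b₃] is singular.
Expanding, det = 770 - 198*λ.
Solving 770 - 198*λ = 0 yields λ = 35/9.

λ = 35/9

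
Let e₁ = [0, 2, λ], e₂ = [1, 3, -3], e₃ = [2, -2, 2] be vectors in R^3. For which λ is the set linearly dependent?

λ = -2

The set is linearly dependent precisely when det[e₁; e₂; e₃] = 0.
Cofactor expansion gives det = -8*λ - 16.
Solving -8*λ - 16 = 0 yields λ = -2.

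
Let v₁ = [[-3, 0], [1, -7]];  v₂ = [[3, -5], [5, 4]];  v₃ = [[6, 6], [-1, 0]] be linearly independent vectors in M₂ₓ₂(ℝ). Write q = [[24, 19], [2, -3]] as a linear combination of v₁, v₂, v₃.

q = v₁ + v₂ + 4v₃

Identify each element with its coordinate vector in ℝ⁴ via {E₁₁, E₁₂, E₂₁, E₂₂}.
Solve the system with v₁, v₂, v₃ as columns and q as the right-hand side.
The system has the unique solution (c₁, c₂, c₃) = (1, 1, 4).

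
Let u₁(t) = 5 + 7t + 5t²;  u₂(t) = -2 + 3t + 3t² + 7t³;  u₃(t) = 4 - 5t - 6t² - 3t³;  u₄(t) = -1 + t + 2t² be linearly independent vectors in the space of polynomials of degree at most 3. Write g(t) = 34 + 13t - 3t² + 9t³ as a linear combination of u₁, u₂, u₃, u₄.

Work in coordinates with respect to the standard basis {1, t, …, t³}.
Set up the augmented matrix [u₁ | u₂ | u₃ | u₄ | g] and row-reduce.
The system has the unique solution (a₁, …, a₄) = (4, 3, 4, -4).

g = 4u₁ + 3u₂ + 4u₃ - 4u₄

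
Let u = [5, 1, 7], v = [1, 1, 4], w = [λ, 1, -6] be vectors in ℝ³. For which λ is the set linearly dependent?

λ = -37/3

The set is linearly dependent precisely when det[u; v; w] = 0.
Cofactor expansion gives det = -3*λ - 37.
This vanishes exactly when λ = -37/3.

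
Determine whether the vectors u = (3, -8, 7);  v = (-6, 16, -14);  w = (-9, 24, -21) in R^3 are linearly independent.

linearly dependent

Row-reduce the matrix whose columns are u, v, w.
The reduction yields 1 nonzero row, so the rank is 1.
Since rank 1 < 3, the set is linearly dependent.
Indeed 2u + v = 0.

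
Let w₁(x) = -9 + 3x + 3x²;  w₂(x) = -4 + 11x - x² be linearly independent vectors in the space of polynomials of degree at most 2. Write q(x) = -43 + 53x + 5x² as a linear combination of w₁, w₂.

q = 3w₁ + 4w₂

Identify each element with its coordinate vector in ℝ³ via {1, x, x²}.
Set up the augmented matrix [w₁ | w₂ | q] and row-reduce.
Back-substitution yields (α₁, α₂) = (3, 4).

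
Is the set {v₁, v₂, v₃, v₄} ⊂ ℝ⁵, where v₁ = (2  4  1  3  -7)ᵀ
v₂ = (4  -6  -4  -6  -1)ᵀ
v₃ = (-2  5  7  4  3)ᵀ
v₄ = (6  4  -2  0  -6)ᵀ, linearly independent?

linearly independent

Place the vectors as rows of a 4×5 matrix and reduce to echelon form.
The reduction yields 4 nonzero rows, so the rank is 4.
Since rank = 4 (the number of vectors), the set is linearly independent.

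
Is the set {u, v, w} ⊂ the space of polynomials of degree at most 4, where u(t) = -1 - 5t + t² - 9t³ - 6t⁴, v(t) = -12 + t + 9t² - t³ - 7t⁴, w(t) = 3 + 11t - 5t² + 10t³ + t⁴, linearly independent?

linearly independent

Take coordinates with respect to the standard basis {1, t, …, t⁴}.
Row-reduce the matrix whose columns are u, v, w.
The reduction yields 3 nonzero rows, so the rank is 3.
Since rank = 3 (the number of vectors), the set is linearly independent.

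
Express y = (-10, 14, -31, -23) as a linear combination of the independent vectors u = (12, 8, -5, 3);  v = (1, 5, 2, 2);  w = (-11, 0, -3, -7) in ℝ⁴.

y = 3u - 2v + 4w

Since u, v, w are independent, the coefficients expressing y are uniquely determined by a linear system.
The system has the unique solution (a₁, a₂, a₃) = (3, -2, 4).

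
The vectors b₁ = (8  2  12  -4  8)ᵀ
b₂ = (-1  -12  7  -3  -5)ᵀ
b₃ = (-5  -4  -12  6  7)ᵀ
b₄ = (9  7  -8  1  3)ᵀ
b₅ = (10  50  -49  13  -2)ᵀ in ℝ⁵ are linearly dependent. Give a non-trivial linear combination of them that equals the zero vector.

2b₁ + 3b₂ + b₃ - 2b₄ + b₅ = 0

Set up α₁b₁ + … + α₅b₅ = 0 and solve the homogeneous system.
The free variable yields coefficients (2, 3, 1, -2, 1) (any nonzero multiple also works).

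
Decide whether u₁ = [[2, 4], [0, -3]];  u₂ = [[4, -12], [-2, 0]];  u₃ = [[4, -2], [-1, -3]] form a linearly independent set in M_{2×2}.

Take coordinates with respect to the standard basis {E₁₁, E₁₂, E₂₁, E₂₂}.
Row-reduce the matrix whose columns are u₁, u₂, u₃.
The reduction yields 2 nonzero rows, so the rank is 2.
Since rank 2 < 3, the set is linearly dependent.
Indeed 2u₁ + u₂ - 2u₃ = 0.

linearly dependent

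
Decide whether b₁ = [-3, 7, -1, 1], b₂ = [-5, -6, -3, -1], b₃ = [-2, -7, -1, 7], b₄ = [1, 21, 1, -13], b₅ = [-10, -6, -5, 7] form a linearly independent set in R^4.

There are 5 vectors in a 4-dimensional space, so they cannot be linearly independent.

linearly dependent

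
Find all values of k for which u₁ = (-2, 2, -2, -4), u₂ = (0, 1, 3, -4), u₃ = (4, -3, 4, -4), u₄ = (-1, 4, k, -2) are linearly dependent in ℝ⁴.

Place the vectors as rows of a 4×4 matrix; dependence ⇔ determinant zero.
The determinant works out to 200 - 16*k.
Solving 200 - 16*k = 0 yields k = 25/2.

k = 25/2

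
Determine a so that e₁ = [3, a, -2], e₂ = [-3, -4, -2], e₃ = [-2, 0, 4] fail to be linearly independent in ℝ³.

The set is linearly dependent precisely when det[e₁; e₂; e₃] = 0.
The determinant works out to 16*a - 32.
This vanishes exactly when a = 2.

a = 2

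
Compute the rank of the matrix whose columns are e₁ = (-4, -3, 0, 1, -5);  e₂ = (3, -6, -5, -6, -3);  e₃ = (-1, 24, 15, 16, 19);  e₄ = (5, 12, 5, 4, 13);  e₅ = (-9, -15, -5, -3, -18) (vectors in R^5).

Form the matrix with e₁, e₂, e₃, e₄, e₅ as columns and reduce.
Reduction leaves 2 leading entries, giving rank 2.

2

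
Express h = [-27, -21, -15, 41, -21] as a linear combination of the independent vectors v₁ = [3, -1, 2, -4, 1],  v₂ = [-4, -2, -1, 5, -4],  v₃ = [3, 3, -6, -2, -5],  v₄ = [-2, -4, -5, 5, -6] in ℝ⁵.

Solve the system with v₁, v₂, v₃, v₄ as columns and h as the right-hand side.
Row-reducing the augmented matrix gives the unique coefficients (α₁, …, α₄) = (-3, 1, -2, 4).

h = -3v₁ + v₂ - 2v₃ + 4v₄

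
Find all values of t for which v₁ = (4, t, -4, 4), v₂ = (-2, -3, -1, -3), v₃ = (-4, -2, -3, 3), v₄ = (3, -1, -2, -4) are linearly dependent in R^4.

Place the vectors as rows of a 4×4 matrix; dependence ⇔ determinant zero.
The determinant works out to 80*t - 216.
Solving 80*t - 216 = 0 yields t = 27/10.

t = 27/10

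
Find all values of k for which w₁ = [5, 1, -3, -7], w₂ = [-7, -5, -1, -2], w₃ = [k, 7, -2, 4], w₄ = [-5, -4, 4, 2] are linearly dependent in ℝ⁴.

k = 51/8

The set is linearly dependent precisely when det[w₁; w₂; w₃; w₄] = 0.
Cofactor expansion gives det = 120*k - 765.
Setting this to zero gives k = 51/8.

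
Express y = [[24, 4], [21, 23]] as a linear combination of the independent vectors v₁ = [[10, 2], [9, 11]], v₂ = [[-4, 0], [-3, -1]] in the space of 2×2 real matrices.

Identify each element with its coordinate vector in ℝ⁴ via {E₁₁, E₁₂, E₂₁, E₂₂}.
Set up the augmented matrix [v₁ | v₂ | y] and row-reduce.
Row-reducing the augmented matrix gives the unique coefficients (a₁, a₂) = (2, -1).

y = 2v₁ - v₂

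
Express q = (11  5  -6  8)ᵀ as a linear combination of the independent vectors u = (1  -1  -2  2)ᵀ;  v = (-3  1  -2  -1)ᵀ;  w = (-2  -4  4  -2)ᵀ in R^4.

Solve the system with u, v, w as columns and q as the right-hand side.
Row-reducing the augmented matrix gives the unique coefficients (a₁, a₂, a₃) = (1, -2, -2).

q = u - 2v - 2w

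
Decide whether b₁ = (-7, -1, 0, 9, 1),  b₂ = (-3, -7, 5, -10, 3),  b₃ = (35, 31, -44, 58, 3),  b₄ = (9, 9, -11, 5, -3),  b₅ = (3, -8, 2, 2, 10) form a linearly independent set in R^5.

The matrix [b₁|b₂|b₃|b₄|b₅] has determinant 0.
A zero determinant means the columns are linearly dependent.

linearly dependent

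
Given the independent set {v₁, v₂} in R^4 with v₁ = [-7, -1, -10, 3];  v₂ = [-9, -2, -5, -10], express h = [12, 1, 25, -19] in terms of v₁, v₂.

Solve the system with v₁, v₂ as columns and h as the right-hand side.
The system has the unique solution (c₁, c₂) = (-3, 1).

h = -3v₁ + v₂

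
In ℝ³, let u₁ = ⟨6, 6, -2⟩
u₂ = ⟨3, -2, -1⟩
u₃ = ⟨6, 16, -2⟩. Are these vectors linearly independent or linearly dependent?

linearly dependent

Place the vectors as rows of a 3×3 matrix and reduce to echelon form.
The reduction yields 2 nonzero rows, so the rank is 2.
Since rank 2 < 3, the set is linearly dependent.
Indeed 2u₁ - 2u₂ - u₃ = 0.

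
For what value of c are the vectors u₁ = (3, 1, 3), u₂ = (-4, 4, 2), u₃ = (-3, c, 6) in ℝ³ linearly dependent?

c = 7

The vectors are dependent exactly when the determinant of the matrix with rows u₁, u₂, u₃ vanishes.
The determinant works out to 126 - 18*c.
This vanishes exactly when c = 7.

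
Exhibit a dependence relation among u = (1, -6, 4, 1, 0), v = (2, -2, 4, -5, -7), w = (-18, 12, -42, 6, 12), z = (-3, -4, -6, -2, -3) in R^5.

Row-reduce the matrix with u, v, w, z as columns; the null space gives the coefficients.
A generator of the null space is (3, 3, 1, -3).

3u + 3v + w - 3z = 0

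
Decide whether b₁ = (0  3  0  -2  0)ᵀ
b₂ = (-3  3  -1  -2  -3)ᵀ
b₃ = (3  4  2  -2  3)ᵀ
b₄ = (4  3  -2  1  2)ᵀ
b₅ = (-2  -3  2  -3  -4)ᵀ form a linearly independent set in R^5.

The matrix [b₁|b₂|b₃|b₄|b₅] has determinant -216.
A nonzero determinant means the columns are linearly independent.

linearly independent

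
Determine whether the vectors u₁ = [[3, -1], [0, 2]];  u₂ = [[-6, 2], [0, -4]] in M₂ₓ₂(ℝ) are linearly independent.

linearly dependent

Take coordinates with respect to the standard basis {E₁₁, E₁₂, E₂₁, E₂₂}.
Row-reduce the matrix whose columns are u₁, u₂.
The reduction yields 1 nonzero row, so the rank is 1.
Since rank 1 < 2, the set is linearly dependent.
Indeed 2u₁ + u₂ = 0.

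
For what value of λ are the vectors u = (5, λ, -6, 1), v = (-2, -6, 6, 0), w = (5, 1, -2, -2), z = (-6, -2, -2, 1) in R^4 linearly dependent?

Place the vectors as rows of a 4×4 matrix; dependence ⇔ determinant zero.
The determinant works out to 630 - 54*λ.
Solving 630 - 54*λ = 0 yields λ = 35/3.

λ = 35/3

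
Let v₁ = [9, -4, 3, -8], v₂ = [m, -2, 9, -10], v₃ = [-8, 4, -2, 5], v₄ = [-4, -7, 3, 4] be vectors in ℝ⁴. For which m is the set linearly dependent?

The vectors are dependent exactly when the determinant of the matrix with rows v₁, v₂, v₃, v₄ vanishes.
The determinant works out to 45*m + 615.
This vanishes exactly when m = -41/3.

m = -41/3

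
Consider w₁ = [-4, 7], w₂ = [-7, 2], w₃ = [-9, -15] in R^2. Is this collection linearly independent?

There are 3 vectors in a 2-dimensional space, so they cannot be linearly independent.

linearly dependent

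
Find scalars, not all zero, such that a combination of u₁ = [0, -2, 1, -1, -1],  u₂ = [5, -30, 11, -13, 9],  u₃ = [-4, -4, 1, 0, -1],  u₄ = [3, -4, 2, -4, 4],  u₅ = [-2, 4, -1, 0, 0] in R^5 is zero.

u₁ - u₂ + 2u₃ + 3u₄ - 2u₅ = 0

Set up α₁u₁ + … + α₅u₅ = 0 and solve the homogeneous system.
The free variable yields coefficients (1, -1, 2, 3, -2) (any nonzero multiple also works).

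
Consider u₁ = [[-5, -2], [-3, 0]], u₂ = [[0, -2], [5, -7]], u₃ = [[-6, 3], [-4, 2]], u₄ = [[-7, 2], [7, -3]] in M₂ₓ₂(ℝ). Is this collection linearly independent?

Write each element as a coordinate vector in ℝ⁴ using {E₁₁, E₁₂, E₂₁, E₂₂}.
Place the vectors as rows of a 4×4 matrix and reduce to echelon form.
The reduction yields 4 nonzero rows, so the rank is 4.
Since rank = 4 (the number of vectors), the set is linearly independent.

linearly independent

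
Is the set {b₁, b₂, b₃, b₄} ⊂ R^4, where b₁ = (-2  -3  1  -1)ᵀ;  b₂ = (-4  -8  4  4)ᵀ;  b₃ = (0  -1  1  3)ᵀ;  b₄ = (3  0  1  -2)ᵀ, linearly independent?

Form the 4×4 matrix with these as columns; its determinant is 0.
A zero determinant means the columns are linearly dependent.
Indeed 2b₁ - b₂ + 2b₃ = 0.

linearly dependent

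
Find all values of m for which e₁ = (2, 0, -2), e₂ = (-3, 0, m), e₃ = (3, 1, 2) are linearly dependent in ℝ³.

Dependence holds iff the 3×3 matrix [e₁ e₂ e₃] is singular.
The determinant works out to 6 - 2*m.
Solving 6 - 2*m = 0 yields m = 3.

m = 3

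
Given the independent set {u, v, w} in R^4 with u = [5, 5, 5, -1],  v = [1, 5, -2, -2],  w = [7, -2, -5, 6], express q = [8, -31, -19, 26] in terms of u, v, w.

Solve the system with u, v, w as columns and q as the right-hand side.
The system has the unique solution (α₁, α₂, α₃) = (-2, -3, 3).

q = -2u - 3v + 3w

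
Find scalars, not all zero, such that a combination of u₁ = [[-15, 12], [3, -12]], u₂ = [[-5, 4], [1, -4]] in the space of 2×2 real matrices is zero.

Write each element as a vector in ℝ⁴ using {E₁₁, E₁₂, E₂₁, E₂₂}.
Solve the homogeneous system with u₁, u₂ as columns by row-reducing the coefficient matrix.
A generator of the null space is (1, -3).

u₁ - 3u₂ = 0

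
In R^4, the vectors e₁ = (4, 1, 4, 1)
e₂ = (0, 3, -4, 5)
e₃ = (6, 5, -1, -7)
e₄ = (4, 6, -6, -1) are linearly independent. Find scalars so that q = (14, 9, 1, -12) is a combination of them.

Write q = α₁e₁ + … + α₄e₄ and equate components.
Row-reducing the augmented matrix gives the unique coefficients (α₁, …, α₄) = (1, -1, 1, 1).

q = e₁ - e₂ + e₃ + e₄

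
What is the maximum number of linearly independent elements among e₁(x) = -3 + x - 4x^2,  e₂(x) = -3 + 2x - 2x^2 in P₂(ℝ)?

2

Represent each element by its coordinate vector in ℝ³.
Put the 3×2 matrix [e₁|e₂] into echelon form.
Exactly 2 pivots survive; hence the rank is 2.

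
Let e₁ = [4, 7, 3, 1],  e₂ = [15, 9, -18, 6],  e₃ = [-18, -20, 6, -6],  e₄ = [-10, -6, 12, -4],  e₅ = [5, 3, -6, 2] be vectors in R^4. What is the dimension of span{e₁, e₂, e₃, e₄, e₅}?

Form the matrix with e₁, e₂, e₃, e₄, e₅ as columns and reduce.
Exactly 2 pivots survive; hence the rank is 2.
(With 5 elements in a 4-dimensional space the rank is at most 4.)

dim = 2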